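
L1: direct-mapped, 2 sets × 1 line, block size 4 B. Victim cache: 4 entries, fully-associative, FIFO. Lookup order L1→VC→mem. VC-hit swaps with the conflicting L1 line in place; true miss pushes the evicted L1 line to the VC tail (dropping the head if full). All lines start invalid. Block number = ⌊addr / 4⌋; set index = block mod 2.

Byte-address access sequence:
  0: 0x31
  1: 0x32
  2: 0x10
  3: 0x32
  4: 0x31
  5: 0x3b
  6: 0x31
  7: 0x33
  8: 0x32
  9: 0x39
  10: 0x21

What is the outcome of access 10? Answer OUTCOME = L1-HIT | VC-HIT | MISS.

  [0] addr=0x31 blk=12 s=0: MISS | VC []
  [1] addr=0x32 blk=12 s=0: L1-HIT | VC []
  [2] addr=0x10 blk=4 s=0: MISS | VC [12]
  [3] addr=0x32 blk=12 s=0: VC-HIT | VC [4]
  [4] addr=0x31 blk=12 s=0: L1-HIT | VC [4]
  [5] addr=0x3b blk=14 s=0: MISS | VC [4, 12]
  [6] addr=0x31 blk=12 s=0: VC-HIT | VC [4, 14]
  [7] addr=0x33 blk=12 s=0: L1-HIT | VC [4, 14]
  [8] addr=0x32 blk=12 s=0: L1-HIT | VC [4, 14]
  [9] addr=0x39 blk=14 s=0: VC-HIT | VC [4, 12]
  [10] addr=0x21 blk=8 s=0: MISS | VC [4, 12, 14]

OUTCOME = MISS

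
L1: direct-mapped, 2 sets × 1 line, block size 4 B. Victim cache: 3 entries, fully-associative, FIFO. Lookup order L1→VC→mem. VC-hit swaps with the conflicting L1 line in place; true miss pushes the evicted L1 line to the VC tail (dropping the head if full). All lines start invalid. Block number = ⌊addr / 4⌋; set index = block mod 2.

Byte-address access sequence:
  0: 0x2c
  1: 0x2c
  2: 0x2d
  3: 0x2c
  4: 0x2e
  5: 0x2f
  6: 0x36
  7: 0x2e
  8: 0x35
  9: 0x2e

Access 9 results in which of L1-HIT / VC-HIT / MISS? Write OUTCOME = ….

0: 0x2c (blk 11, set 1) → MISS  vc=[]
1: 0x2c (blk 11, set 1) → L1-HIT  vc=[]
2: 0x2d (blk 11, set 1) → L1-HIT  vc=[]
3: 0x2c (blk 11, set 1) → L1-HIT  vc=[]
4: 0x2e (blk 11, set 1) → L1-HIT  vc=[]
5: 0x2f (blk 11, set 1) → L1-HIT  vc=[]
6: 0x36 (blk 13, set 1) → MISS  vc=[11]
7: 0x2e (blk 11, set 1) → VC-HIT  vc=[13]
8: 0x35 (blk 13, set 1) → VC-HIT  vc=[11]
9: 0x2e (blk 11, set 1) → VC-HIT  vc=[13]

OUTCOME = VC-HIT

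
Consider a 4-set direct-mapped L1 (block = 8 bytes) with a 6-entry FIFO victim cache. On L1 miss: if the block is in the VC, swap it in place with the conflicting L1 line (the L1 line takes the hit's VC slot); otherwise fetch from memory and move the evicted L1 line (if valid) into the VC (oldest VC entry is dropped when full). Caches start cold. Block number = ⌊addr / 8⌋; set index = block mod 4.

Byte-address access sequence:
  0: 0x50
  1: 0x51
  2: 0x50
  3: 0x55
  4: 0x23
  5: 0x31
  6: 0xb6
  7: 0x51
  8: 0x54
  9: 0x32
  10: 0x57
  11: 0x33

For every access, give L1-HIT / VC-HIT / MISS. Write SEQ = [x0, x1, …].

SEQ = [MISS, L1-HIT, L1-HIT, L1-HIT, MISS, MISS, MISS, VC-HIT, L1-HIT, VC-HIT, VC-HIT, VC-HIT]

  [0] addr=0x50 blk=10 s=2: MISS | VC []
  [1] addr=0x51 blk=10 s=2: L1-HIT | VC []
  [2] addr=0x50 blk=10 s=2: L1-HIT | VC []
  [3] addr=0x55 blk=10 s=2: L1-HIT | VC []
  [4] addr=0x23 blk=4 s=0: MISS | VC []
  [5] addr=0x31 blk=6 s=2: MISS | VC [10]
  [6] addr=0xb6 blk=22 s=2: MISS | VC [10, 6]
  [7] addr=0x51 blk=10 s=2: VC-HIT | VC [22, 6]
  [8] addr=0x54 blk=10 s=2: L1-HIT | VC [22, 6]
  [9] addr=0x32 blk=6 s=2: VC-HIT | VC [22, 10]
  [10] addr=0x57 blk=10 s=2: VC-HIT | VC [22, 6]
  [11] addr=0x33 blk=6 s=2: VC-HIT | VC [22, 10]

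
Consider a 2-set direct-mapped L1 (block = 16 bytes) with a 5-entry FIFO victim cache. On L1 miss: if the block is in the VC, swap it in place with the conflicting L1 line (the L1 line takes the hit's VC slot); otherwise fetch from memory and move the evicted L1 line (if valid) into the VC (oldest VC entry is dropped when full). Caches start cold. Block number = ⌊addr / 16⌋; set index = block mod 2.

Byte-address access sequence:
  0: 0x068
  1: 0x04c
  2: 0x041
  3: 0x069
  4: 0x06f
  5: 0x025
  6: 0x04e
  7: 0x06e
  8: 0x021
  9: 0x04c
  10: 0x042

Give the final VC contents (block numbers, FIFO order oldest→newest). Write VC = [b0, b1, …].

VC = [6, 2]

  [0] addr=0x68 blk=6 s=0: MISS | VC []
  [1] addr=0x4c blk=4 s=0: MISS | VC [6]
  [2] addr=0x41 blk=4 s=0: L1-HIT | VC [6]
  [3] addr=0x69 blk=6 s=0: VC-HIT | VC [4]
  [4] addr=0x6f blk=6 s=0: L1-HIT | VC [4]
  [5] addr=0x25 blk=2 s=0: MISS | VC [4, 6]
  [6] addr=0x4e blk=4 s=0: VC-HIT | VC [2, 6]
  [7] addr=0x6e blk=6 s=0: VC-HIT | VC [2, 4]
  [8] addr=0x21 blk=2 s=0: VC-HIT | VC [6, 4]
  [9] addr=0x4c blk=4 s=0: VC-HIT | VC [6, 2]
  [10] addr=0x42 blk=4 s=0: L1-HIT | VC [6, 2]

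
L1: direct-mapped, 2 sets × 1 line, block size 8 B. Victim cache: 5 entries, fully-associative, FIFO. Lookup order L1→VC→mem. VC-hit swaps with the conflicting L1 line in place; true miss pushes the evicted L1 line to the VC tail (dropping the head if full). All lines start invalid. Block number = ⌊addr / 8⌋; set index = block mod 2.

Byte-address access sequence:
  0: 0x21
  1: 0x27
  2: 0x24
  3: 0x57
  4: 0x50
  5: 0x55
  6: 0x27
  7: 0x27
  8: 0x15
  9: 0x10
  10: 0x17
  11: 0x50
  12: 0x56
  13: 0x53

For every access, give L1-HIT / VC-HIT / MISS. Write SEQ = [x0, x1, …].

SEQ = [MISS, L1-HIT, L1-HIT, MISS, L1-HIT, L1-HIT, VC-HIT, L1-HIT, MISS, L1-HIT, L1-HIT, VC-HIT, L1-HIT, L1-HIT]

  [0] addr=0x21 blk=4 s=0: MISS | VC []
  [1] addr=0x27 blk=4 s=0: L1-HIT | VC []
  [2] addr=0x24 blk=4 s=0: L1-HIT | VC []
  [3] addr=0x57 blk=10 s=0: MISS | VC [4]
  [4] addr=0x50 blk=10 s=0: L1-HIT | VC [4]
  [5] addr=0x55 blk=10 s=0: L1-HIT | VC [4]
  [6] addr=0x27 blk=4 s=0: VC-HIT | VC [10]
  [7] addr=0x27 blk=4 s=0: L1-HIT | VC [10]
  [8] addr=0x15 blk=2 s=0: MISS | VC [10, 4]
  [9] addr=0x10 blk=2 s=0: L1-HIT | VC [10, 4]
  [10] addr=0x17 blk=2 s=0: L1-HIT | VC [10, 4]
  [11] addr=0x50 blk=10 s=0: VC-HIT | VC [2, 4]
  [12] addr=0x56 blk=10 s=0: L1-HIT | VC [2, 4]
  [13] addr=0x53 blk=10 s=0: L1-HIT | VC [2, 4]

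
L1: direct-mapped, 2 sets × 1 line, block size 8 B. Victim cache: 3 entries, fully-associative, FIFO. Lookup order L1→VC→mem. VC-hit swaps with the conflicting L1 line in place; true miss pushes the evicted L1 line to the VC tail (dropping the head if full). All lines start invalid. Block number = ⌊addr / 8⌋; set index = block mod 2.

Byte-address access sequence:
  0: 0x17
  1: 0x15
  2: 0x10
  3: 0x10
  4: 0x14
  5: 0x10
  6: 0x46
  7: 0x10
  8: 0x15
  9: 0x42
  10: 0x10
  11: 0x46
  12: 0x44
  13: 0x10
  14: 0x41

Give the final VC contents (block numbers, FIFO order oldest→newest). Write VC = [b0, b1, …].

  [0] addr=0x17 blk=2 s=0: MISS | VC []
  [1] addr=0x15 blk=2 s=0: L1-HIT | VC []
  [2] addr=0x10 blk=2 s=0: L1-HIT | VC []
  [3] addr=0x10 blk=2 s=0: L1-HIT | VC []
  [4] addr=0x14 blk=2 s=0: L1-HIT | VC []
  [5] addr=0x10 blk=2 s=0: L1-HIT | VC []
  [6] addr=0x46 blk=8 s=0: MISS | VC [2]
  [7] addr=0x10 blk=2 s=0: VC-HIT | VC [8]
  [8] addr=0x15 blk=2 s=0: L1-HIT | VC [8]
  [9] addr=0x42 blk=8 s=0: VC-HIT | VC [2]
  [10] addr=0x10 blk=2 s=0: VC-HIT | VC [8]
  [11] addr=0x46 blk=8 s=0: VC-HIT | VC [2]
  [12] addr=0x44 blk=8 s=0: L1-HIT | VC [2]
  [13] addr=0x10 blk=2 s=0: VC-HIT | VC [8]
  [14] addr=0x41 blk=8 s=0: VC-HIT | VC [2]

VC = [2]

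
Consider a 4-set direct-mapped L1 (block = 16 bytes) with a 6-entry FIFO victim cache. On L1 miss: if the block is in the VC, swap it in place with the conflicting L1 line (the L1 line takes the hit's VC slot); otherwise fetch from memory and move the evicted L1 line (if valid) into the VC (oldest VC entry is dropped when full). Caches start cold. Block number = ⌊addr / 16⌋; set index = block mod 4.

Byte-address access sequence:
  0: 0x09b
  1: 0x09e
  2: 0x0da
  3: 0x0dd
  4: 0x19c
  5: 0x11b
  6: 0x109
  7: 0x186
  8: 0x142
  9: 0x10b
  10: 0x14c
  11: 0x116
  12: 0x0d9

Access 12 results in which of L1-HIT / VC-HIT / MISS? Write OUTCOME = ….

#0 0x9b→b9/s1 MISS; vc=[]
#1 0x9e→b9/s1 L1-HIT; vc=[]
#2 0xda→b13/s1 MISS; vc=[9]
#3 0xdd→b13/s1 L1-HIT; vc=[9]
#4 0x19c→b25/s1 MISS; vc=[9,13]
#5 0x11b→b17/s1 MISS; vc=[9,13,25]
#6 0x109→b16/s0 MISS; vc=[9,13,25]
#7 0x186→b24/s0 MISS; vc=[9,13,25,16]
#8 0x142→b20/s0 MISS; vc=[9,13,25,16,24]
#9 0x10b→b16/s0 VC-HIT; vc=[9,13,25,20,24]
#10 0x14c→b20/s0 VC-HIT; vc=[9,13,25,16,24]
#11 0x116→b17/s1 L1-HIT; vc=[9,13,25,16,24]
#12 0xd9→b13/s1 VC-HIT; vc=[9,17,25,16,24]

OUTCOME = VC-HIT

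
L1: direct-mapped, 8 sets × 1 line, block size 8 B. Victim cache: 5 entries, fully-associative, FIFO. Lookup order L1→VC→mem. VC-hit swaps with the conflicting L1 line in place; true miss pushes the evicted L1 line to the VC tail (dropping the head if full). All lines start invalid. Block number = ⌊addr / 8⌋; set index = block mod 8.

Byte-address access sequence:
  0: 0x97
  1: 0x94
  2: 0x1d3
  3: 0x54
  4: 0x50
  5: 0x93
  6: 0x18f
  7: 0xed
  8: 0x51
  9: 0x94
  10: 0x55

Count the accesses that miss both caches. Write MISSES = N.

#0 0x97→b18/s2 MISS; vc=[]
#1 0x94→b18/s2 L1-HIT; vc=[]
#2 0x1d3→b58/s2 MISS; vc=[18]
#3 0x54→b10/s2 MISS; vc=[18,58]
#4 0x50→b10/s2 L1-HIT; vc=[18,58]
#5 0x93→b18/s2 VC-HIT; vc=[10,58]
#6 0x18f→b49/s1 MISS; vc=[10,58]
#7 0xed→b29/s5 MISS; vc=[10,58]
#8 0x51→b10/s2 VC-HIT; vc=[18,58]
#9 0x94→b18/s2 VC-HIT; vc=[10,58]
#10 0x55→b10/s2 VC-HIT; vc=[18,58]

MISSES = 5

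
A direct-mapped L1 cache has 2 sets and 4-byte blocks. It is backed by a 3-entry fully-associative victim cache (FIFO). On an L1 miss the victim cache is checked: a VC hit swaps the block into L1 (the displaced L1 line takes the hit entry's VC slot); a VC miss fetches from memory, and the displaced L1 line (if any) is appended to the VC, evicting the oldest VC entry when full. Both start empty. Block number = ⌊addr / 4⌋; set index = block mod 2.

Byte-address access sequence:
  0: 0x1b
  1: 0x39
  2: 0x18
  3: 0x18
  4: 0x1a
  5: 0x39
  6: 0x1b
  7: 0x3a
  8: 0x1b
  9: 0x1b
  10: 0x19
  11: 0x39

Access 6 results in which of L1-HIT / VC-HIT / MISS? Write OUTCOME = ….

  [0] addr=0x1b blk=6 s=0: MISS | VC []
  [1] addr=0x39 blk=14 s=0: MISS | VC [6]
  [2] addr=0x18 blk=6 s=0: VC-HIT | VC [14]
  [3] addr=0x18 blk=6 s=0: L1-HIT | VC [14]
  [4] addr=0x1a blk=6 s=0: L1-HIT | VC [14]
  [5] addr=0x39 blk=14 s=0: VC-HIT | VC [6]
  [6] addr=0x1b blk=6 s=0: VC-HIT | VC [14]
  [7] addr=0x3a blk=14 s=0: VC-HIT | VC [6]
  [8] addr=0x1b blk=6 s=0: VC-HIT | VC [14]
  [9] addr=0x1b blk=6 s=0: L1-HIT | VC [14]
  [10] addr=0x19 blk=6 s=0: L1-HIT | VC [14]
  [11] addr=0x39 blk=14 s=0: VC-HIT | VC [6]

OUTCOME = VC-HIT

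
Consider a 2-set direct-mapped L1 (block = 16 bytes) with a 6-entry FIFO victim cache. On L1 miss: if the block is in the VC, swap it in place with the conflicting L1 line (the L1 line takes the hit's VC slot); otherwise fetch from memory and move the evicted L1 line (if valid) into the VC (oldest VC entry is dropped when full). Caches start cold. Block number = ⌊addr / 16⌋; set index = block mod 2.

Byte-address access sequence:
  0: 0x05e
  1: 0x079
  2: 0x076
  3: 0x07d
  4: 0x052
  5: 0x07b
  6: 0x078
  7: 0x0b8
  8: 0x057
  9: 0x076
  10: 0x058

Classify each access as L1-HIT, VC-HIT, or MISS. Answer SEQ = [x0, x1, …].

#0 0x5e→b5/s1 MISS; vc=[]
#1 0x79→b7/s1 MISS; vc=[5]
#2 0x76→b7/s1 L1-HIT; vc=[5]
#3 0x7d→b7/s1 L1-HIT; vc=[5]
#4 0x52→b5/s1 VC-HIT; vc=[7]
#5 0x7b→b7/s1 VC-HIT; vc=[5]
#6 0x78→b7/s1 L1-HIT; vc=[5]
#7 0xb8→b11/s1 MISS; vc=[5,7]
#8 0x57→b5/s1 VC-HIT; vc=[11,7]
#9 0x76→b7/s1 VC-HIT; vc=[11,5]
#10 0x58→b5/s1 VC-HIT; vc=[11,7]

SEQ = [MISS, MISS, L1-HIT, L1-HIT, VC-HIT, VC-HIT, L1-HIT, MISS, VC-HIT, VC-HIT, VC-HIT]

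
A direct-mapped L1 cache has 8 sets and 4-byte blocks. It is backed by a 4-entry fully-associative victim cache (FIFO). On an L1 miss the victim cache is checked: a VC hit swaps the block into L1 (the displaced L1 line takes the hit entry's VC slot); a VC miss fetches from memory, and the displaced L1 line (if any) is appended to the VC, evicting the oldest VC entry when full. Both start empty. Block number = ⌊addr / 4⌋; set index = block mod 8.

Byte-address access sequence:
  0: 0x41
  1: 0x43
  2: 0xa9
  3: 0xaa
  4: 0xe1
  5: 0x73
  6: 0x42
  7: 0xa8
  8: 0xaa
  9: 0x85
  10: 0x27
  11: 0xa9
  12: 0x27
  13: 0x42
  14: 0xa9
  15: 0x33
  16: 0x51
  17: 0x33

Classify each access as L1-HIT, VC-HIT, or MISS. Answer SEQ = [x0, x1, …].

  [0] addr=0x41 blk=16 s=0: MISS | VC []
  [1] addr=0x43 blk=16 s=0: L1-HIT | VC []
  [2] addr=0xa9 blk=42 s=2: MISS | VC []
  [3] addr=0xaa blk=42 s=2: L1-HIT | VC []
  [4] addr=0xe1 blk=56 s=0: MISS | VC [16]
  [5] addr=0x73 blk=28 s=4: MISS | VC [16]
  [6] addr=0x42 blk=16 s=0: VC-HIT | VC [56]
  [7] addr=0xa8 blk=42 s=2: L1-HIT | VC [56]
  [8] addr=0xaa blk=42 s=2: L1-HIT | VC [56]
  [9] addr=0x85 blk=33 s=1: MISS | VC [56]
  [10] addr=0x27 blk=9 s=1: MISS | VC [56, 33]
  [11] addr=0xa9 blk=42 s=2: L1-HIT | VC [56, 33]
  [12] addr=0x27 blk=9 s=1: L1-HIT | VC [56, 33]
  [13] addr=0x42 blk=16 s=0: L1-HIT | VC [56, 33]
  [14] addr=0xa9 blk=42 s=2: L1-HIT | VC [56, 33]
  [15] addr=0x33 blk=12 s=4: MISS | VC [56, 33, 28]
  [16] addr=0x51 blk=20 s=4: MISS | VC [56, 33, 28, 12]
  [17] addr=0x33 blk=12 s=4: VC-HIT | VC [56, 33, 28, 20]

SEQ = [MISS, L1-HIT, MISS, L1-HIT, MISS, MISS, VC-HIT, L1-HIT, L1-HIT, MISS, MISS, L1-HIT, L1-HIT, L1-HIT, L1-HIT, MISS, MISS, VC-HIT]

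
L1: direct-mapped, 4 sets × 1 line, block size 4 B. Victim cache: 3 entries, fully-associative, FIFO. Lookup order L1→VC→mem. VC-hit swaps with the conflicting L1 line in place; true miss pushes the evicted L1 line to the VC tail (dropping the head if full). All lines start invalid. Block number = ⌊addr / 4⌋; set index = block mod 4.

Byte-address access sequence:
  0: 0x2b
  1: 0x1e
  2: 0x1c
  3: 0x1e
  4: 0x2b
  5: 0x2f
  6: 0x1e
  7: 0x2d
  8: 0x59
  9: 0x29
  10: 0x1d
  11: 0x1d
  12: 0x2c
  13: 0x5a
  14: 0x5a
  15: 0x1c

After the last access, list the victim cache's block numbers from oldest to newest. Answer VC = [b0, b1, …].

#0 0x2b→b10/s2 MISS; vc=[]
#1 0x1e→b7/s3 MISS; vc=[]
#2 0x1c→b7/s3 L1-HIT; vc=[]
#3 0x1e→b7/s3 L1-HIT; vc=[]
#4 0x2b→b10/s2 L1-HIT; vc=[]
#5 0x2f→b11/s3 MISS; vc=[7]
#6 0x1e→b7/s3 VC-HIT; vc=[11]
#7 0x2d→b11/s3 VC-HIT; vc=[7]
#8 0x59→b22/s2 MISS; vc=[7,10]
#9 0x29→b10/s2 VC-HIT; vc=[7,22]
#10 0x1d→b7/s3 VC-HIT; vc=[11,22]
#11 0x1d→b7/s3 L1-HIT; vc=[11,22]
#12 0x2c→b11/s3 VC-HIT; vc=[7,22]
#13 0x5a→b22/s2 VC-HIT; vc=[7,10]
#14 0x5a→b22/s2 L1-HIT; vc=[7,10]
#15 0x1c→b7/s3 VC-HIT; vc=[11,10]

VC = [11, 10]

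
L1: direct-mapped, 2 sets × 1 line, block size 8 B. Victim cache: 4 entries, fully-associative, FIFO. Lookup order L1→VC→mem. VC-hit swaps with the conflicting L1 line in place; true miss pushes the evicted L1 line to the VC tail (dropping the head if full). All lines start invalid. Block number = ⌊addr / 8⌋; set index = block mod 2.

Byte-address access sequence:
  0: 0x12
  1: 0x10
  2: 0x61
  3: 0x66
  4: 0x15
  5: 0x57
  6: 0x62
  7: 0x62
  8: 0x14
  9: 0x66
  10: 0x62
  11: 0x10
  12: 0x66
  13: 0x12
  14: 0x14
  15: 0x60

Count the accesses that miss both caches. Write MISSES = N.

MISSES = 3

0: 0x12 (blk 2, set 0) → MISS  vc=[]
1: 0x10 (blk 2, set 0) → L1-HIT  vc=[]
2: 0x61 (blk 12, set 0) → MISS  vc=[2]
3: 0x66 (blk 12, set 0) → L1-HIT  vc=[2]
4: 0x15 (blk 2, set 0) → VC-HIT  vc=[12]
5: 0x57 (blk 10, set 0) → MISS  vc=[12, 2]
6: 0x62 (blk 12, set 0) → VC-HIT  vc=[10, 2]
7: 0x62 (blk 12, set 0) → L1-HIT  vc=[10, 2]
8: 0x14 (blk 2, set 0) → VC-HIT  vc=[10, 12]
9: 0x66 (blk 12, set 0) → VC-HIT  vc=[10, 2]
10: 0x62 (blk 12, set 0) → L1-HIT  vc=[10, 2]
11: 0x10 (blk 2, set 0) → VC-HIT  vc=[10, 12]
12: 0x66 (blk 12, set 0) → VC-HIT  vc=[10, 2]
13: 0x12 (blk 2, set 0) → VC-HIT  vc=[10, 12]
14: 0x14 (blk 2, set 0) → L1-HIT  vc=[10, 12]
15: 0x60 (blk 12, set 0) → VC-HIT  vc=[10, 2]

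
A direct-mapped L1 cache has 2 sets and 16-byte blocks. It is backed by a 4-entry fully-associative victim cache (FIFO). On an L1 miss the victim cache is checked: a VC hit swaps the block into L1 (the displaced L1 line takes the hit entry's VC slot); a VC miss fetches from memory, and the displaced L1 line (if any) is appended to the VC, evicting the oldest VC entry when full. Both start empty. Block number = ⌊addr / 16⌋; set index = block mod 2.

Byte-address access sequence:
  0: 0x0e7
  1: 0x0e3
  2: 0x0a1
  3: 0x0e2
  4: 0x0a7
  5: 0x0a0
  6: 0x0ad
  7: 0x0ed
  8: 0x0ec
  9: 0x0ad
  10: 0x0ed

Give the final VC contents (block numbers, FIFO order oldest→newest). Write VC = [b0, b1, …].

#0 0xe7→b14/s0 MISS; vc=[]
#1 0xe3→b14/s0 L1-HIT; vc=[]
#2 0xa1→b10/s0 MISS; vc=[14]
#3 0xe2→b14/s0 VC-HIT; vc=[10]
#4 0xa7→b10/s0 VC-HIT; vc=[14]
#5 0xa0→b10/s0 L1-HIT; vc=[14]
#6 0xad→b10/s0 L1-HIT; vc=[14]
#7 0xed→b14/s0 VC-HIT; vc=[10]
#8 0xec→b14/s0 L1-HIT; vc=[10]
#9 0xad→b10/s0 VC-HIT; vc=[14]
#10 0xed→b14/s0 VC-HIT; vc=[10]

VC = [10]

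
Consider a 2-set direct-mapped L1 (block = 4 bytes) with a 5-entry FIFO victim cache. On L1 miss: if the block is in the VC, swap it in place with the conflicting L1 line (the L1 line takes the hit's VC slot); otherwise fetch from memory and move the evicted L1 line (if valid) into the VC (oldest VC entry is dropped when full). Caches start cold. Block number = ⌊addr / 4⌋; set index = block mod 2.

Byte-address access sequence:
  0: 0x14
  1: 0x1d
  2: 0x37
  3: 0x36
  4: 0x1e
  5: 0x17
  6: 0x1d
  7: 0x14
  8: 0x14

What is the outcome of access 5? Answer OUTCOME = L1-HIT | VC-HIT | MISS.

OUTCOME = VC-HIT

  [0] addr=0x14 blk=5 s=1: MISS | VC []
  [1] addr=0x1d blk=7 s=1: MISS | VC [5]
  [2] addr=0x37 blk=13 s=1: MISS | VC [5, 7]
  [3] addr=0x36 blk=13 s=1: L1-HIT | VC [5, 7]
  [4] addr=0x1e blk=7 s=1: VC-HIT | VC [5, 13]
  [5] addr=0x17 blk=5 s=1: VC-HIT | VC [7, 13]
  [6] addr=0x1d blk=7 s=1: VC-HIT | VC [5, 13]
  [7] addr=0x14 blk=5 s=1: VC-HIT | VC [7, 13]
  [8] addr=0x14 blk=5 s=1: L1-HIT | VC [7, 13]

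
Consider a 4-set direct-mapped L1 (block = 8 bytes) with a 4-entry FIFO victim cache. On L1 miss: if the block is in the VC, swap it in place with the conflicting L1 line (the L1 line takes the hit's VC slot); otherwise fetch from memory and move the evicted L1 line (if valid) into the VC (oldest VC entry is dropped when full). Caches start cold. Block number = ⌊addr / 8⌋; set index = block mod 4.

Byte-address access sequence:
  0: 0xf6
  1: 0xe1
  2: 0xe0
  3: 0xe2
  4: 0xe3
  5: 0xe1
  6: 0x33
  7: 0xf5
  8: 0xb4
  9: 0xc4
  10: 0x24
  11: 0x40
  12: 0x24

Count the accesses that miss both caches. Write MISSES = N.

MISSES = 7

  [0] addr=0xf6 blk=30 s=2: MISS | VC []
  [1] addr=0xe1 blk=28 s=0: MISS | VC []
  [2] addr=0xe0 blk=28 s=0: L1-HIT | VC []
  [3] addr=0xe2 blk=28 s=0: L1-HIT | VC []
  [4] addr=0xe3 blk=28 s=0: L1-HIT | VC []
  [5] addr=0xe1 blk=28 s=0: L1-HIT | VC []
  [6] addr=0x33 blk=6 s=2: MISS | VC [30]
  [7] addr=0xf5 blk=30 s=2: VC-HIT | VC [6]
  [8] addr=0xb4 blk=22 s=2: MISS | VC [6, 30]
  [9] addr=0xc4 blk=24 s=0: MISS | VC [6, 30, 28]
  [10] addr=0x24 blk=4 s=0: MISS | VC [6, 30, 28, 24]
  [11] addr=0x40 blk=8 s=0: MISS | VC [30, 28, 24, 4]
  [12] addr=0x24 blk=4 s=0: VC-HIT | VC [30, 28, 24, 8]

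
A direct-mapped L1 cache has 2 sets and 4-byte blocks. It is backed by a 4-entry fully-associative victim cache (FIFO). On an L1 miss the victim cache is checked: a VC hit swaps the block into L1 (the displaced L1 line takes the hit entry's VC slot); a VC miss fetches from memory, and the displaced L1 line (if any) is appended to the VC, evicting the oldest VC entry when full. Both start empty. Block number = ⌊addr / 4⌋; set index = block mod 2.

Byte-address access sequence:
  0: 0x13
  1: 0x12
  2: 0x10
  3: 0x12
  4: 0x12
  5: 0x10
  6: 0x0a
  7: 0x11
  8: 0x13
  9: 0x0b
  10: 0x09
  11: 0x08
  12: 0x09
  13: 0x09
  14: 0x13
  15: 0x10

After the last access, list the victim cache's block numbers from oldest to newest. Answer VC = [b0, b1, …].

VC = [2]

0: 0x13 (blk 4, set 0) → MISS  vc=[]
1: 0x12 (blk 4, set 0) → L1-HIT  vc=[]
2: 0x10 (blk 4, set 0) → L1-HIT  vc=[]
3: 0x12 (blk 4, set 0) → L1-HIT  vc=[]
4: 0x12 (blk 4, set 0) → L1-HIT  vc=[]
5: 0x10 (blk 4, set 0) → L1-HIT  vc=[]
6: 0xa (blk 2, set 0) → MISS  vc=[4]
7: 0x11 (blk 4, set 0) → VC-HIT  vc=[2]
8: 0x13 (blk 4, set 0) → L1-HIT  vc=[2]
9: 0xb (blk 2, set 0) → VC-HIT  vc=[4]
10: 0x9 (blk 2, set 0) → L1-HIT  vc=[4]
11: 0x8 (blk 2, set 0) → L1-HIT  vc=[4]
12: 0x9 (blk 2, set 0) → L1-HIT  vc=[4]
13: 0x9 (blk 2, set 0) → L1-HIT  vc=[4]
14: 0x13 (blk 4, set 0) → VC-HIT  vc=[2]
15: 0x10 (blk 4, set 0) → L1-HIT  vc=[2]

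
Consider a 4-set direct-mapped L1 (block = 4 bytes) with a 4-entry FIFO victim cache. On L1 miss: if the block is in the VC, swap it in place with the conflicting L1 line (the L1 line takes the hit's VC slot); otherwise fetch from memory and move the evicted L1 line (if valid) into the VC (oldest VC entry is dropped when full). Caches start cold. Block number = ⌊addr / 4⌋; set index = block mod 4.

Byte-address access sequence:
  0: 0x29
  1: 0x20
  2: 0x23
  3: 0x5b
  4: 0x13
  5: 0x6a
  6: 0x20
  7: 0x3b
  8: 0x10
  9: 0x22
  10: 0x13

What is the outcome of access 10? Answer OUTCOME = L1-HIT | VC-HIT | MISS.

OUTCOME = VC-HIT

0: 0x29 (blk 10, set 2) → MISS  vc=[]
1: 0x20 (blk 8, set 0) → MISS  vc=[]
2: 0x23 (blk 8, set 0) → L1-HIT  vc=[]
3: 0x5b (blk 22, set 2) → MISS  vc=[10]
4: 0x13 (blk 4, set 0) → MISS  vc=[10, 8]
5: 0x6a (blk 26, set 2) → MISS  vc=[10, 8, 22]
6: 0x20 (blk 8, set 0) → VC-HIT  vc=[10, 4, 22]
7: 0x3b (blk 14, set 2) → MISS  vc=[10, 4, 22, 26]
8: 0x10 (blk 4, set 0) → VC-HIT  vc=[10, 8, 22, 26]
9: 0x22 (blk 8, set 0) → VC-HIT  vc=[10, 4, 22, 26]
10: 0x13 (blk 4, set 0) → VC-HIT  vc=[10, 8, 22, 26]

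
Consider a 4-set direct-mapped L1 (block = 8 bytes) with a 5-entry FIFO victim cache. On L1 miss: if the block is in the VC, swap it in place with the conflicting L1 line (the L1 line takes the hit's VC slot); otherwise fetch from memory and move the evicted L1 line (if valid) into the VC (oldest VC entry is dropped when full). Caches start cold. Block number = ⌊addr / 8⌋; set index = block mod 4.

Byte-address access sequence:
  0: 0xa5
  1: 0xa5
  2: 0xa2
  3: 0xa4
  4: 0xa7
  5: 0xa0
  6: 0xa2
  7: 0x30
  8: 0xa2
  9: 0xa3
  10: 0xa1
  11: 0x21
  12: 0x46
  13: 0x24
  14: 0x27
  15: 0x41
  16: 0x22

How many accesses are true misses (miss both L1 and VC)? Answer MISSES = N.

MISSES = 4

0: 0xa5 (blk 20, set 0) → MISS  vc=[]
1: 0xa5 (blk 20, set 0) → L1-HIT  vc=[]
2: 0xa2 (blk 20, set 0) → L1-HIT  vc=[]
3: 0xa4 (blk 20, set 0) → L1-HIT  vc=[]
4: 0xa7 (blk 20, set 0) → L1-HIT  vc=[]
5: 0xa0 (blk 20, set 0) → L1-HIT  vc=[]
6: 0xa2 (blk 20, set 0) → L1-HIT  vc=[]
7: 0x30 (blk 6, set 2) → MISS  vc=[]
8: 0xa2 (blk 20, set 0) → L1-HIT  vc=[]
9: 0xa3 (blk 20, set 0) → L1-HIT  vc=[]
10: 0xa1 (blk 20, set 0) → L1-HIT  vc=[]
11: 0x21 (blk 4, set 0) → MISS  vc=[20]
12: 0x46 (blk 8, set 0) → MISS  vc=[20, 4]
13: 0x24 (blk 4, set 0) → VC-HIT  vc=[20, 8]
14: 0x27 (blk 4, set 0) → L1-HIT  vc=[20, 8]
15: 0x41 (blk 8, set 0) → VC-HIT  vc=[20, 4]
16: 0x22 (blk 4, set 0) → VC-HIT  vc=[20, 8]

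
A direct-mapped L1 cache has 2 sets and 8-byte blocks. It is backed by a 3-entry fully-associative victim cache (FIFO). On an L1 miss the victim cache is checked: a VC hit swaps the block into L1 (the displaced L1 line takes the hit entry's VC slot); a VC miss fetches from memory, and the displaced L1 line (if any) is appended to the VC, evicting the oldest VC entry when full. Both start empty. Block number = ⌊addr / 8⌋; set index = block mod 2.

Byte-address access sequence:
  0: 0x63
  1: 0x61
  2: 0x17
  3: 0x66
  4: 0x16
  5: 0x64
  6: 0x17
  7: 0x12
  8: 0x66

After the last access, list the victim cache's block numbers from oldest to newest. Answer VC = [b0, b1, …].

  [0] addr=0x63 blk=12 s=0: MISS | VC []
  [1] addr=0x61 blk=12 s=0: L1-HIT | VC []
  [2] addr=0x17 blk=2 s=0: MISS | VC [12]
  [3] addr=0x66 blk=12 s=0: VC-HIT | VC [2]
  [4] addr=0x16 blk=2 s=0: VC-HIT | VC [12]
  [5] addr=0x64 blk=12 s=0: VC-HIT | VC [2]
  [6] addr=0x17 blk=2 s=0: VC-HIT | VC [12]
  [7] addr=0x12 blk=2 s=0: L1-HIT | VC [12]
  [8] addr=0x66 blk=12 s=0: VC-HIT | VC [2]

VC = [2]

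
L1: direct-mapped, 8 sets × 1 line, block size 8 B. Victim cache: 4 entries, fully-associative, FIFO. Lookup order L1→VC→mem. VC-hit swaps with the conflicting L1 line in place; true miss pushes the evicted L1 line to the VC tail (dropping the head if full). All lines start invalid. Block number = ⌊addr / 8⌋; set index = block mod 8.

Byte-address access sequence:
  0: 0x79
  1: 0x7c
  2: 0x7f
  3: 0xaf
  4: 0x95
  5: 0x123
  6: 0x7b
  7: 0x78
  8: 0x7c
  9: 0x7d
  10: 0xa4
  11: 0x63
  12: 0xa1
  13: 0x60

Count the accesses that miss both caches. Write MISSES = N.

  [0] addr=0x79 blk=15 s=7: MISS | VC []
  [1] addr=0x7c blk=15 s=7: L1-HIT | VC []
  [2] addr=0x7f blk=15 s=7: L1-HIT | VC []
  [3] addr=0xaf blk=21 s=5: MISS | VC []
  [4] addr=0x95 blk=18 s=2: MISS | VC []
  [5] addr=0x123 blk=36 s=4: MISS | VC []
  [6] addr=0x7b blk=15 s=7: L1-HIT | VC []
  [7] addr=0x78 blk=15 s=7: L1-HIT | VC []
  [8] addr=0x7c blk=15 s=7: L1-HIT | VC []
  [9] addr=0x7d blk=15 s=7: L1-HIT | VC []
  [10] addr=0xa4 blk=20 s=4: MISS | VC [36]
  [11] addr=0x63 blk=12 s=4: MISS | VC [36, 20]
  [12] addr=0xa1 blk=20 s=4: VC-HIT | VC [36, 12]
  [13] addr=0x60 blk=12 s=4: VC-HIT | VC [36, 20]

MISSES = 6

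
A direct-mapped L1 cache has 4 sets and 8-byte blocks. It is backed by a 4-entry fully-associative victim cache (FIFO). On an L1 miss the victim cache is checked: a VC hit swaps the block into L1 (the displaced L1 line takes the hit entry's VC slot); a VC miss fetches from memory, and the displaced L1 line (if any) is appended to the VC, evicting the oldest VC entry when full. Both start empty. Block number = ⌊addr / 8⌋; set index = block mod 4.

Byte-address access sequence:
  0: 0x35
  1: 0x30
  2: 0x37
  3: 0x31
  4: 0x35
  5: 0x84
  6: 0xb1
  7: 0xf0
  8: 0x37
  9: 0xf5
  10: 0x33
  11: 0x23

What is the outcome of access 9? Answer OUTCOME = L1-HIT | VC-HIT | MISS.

OUTCOME = VC-HIT

  [0] addr=0x35 blk=6 s=2: MISS | VC []
  [1] addr=0x30 blk=6 s=2: L1-HIT | VC []
  [2] addr=0x37 blk=6 s=2: L1-HIT | VC []
  [3] addr=0x31 blk=6 s=2: L1-HIT | VC []
  [4] addr=0x35 blk=6 s=2: L1-HIT | VC []
  [5] addr=0x84 blk=16 s=0: MISS | VC []
  [6] addr=0xb1 blk=22 s=2: MISS | VC [6]
  [7] addr=0xf0 blk=30 s=2: MISS | VC [6, 22]
  [8] addr=0x37 blk=6 s=2: VC-HIT | VC [30, 22]
  [9] addr=0xf5 blk=30 s=2: VC-HIT | VC [6, 22]
  [10] addr=0x33 blk=6 s=2: VC-HIT | VC [30, 22]
  [11] addr=0x23 blk=4 s=0: MISS | VC [30, 22, 16]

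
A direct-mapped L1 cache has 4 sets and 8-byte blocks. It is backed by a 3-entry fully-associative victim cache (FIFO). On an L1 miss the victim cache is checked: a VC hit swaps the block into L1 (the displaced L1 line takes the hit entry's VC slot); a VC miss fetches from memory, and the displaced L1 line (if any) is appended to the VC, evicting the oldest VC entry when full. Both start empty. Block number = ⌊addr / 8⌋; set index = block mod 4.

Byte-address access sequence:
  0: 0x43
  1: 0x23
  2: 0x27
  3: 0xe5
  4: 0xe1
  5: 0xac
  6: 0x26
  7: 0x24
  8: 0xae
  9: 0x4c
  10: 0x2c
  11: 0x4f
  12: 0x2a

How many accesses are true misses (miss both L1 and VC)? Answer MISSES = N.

#0 0x43→b8/s0 MISS; vc=[]
#1 0x23→b4/s0 MISS; vc=[8]
#2 0x27→b4/s0 L1-HIT; vc=[8]
#3 0xe5→b28/s0 MISS; vc=[8,4]
#4 0xe1→b28/s0 L1-HIT; vc=[8,4]
#5 0xac→b21/s1 MISS; vc=[8,4]
#6 0x26→b4/s0 VC-HIT; vc=[8,28]
#7 0x24→b4/s0 L1-HIT; vc=[8,28]
#8 0xae→b21/s1 L1-HIT; vc=[8,28]
#9 0x4c→b9/s1 MISS; vc=[8,28,21]
#10 0x2c→b5/s1 MISS; vc=[28,21,9]
#11 0x4f→b9/s1 VC-HIT; vc=[28,21,5]
#12 0x2a→b5/s1 VC-HIT; vc=[28,21,9]

MISSES = 6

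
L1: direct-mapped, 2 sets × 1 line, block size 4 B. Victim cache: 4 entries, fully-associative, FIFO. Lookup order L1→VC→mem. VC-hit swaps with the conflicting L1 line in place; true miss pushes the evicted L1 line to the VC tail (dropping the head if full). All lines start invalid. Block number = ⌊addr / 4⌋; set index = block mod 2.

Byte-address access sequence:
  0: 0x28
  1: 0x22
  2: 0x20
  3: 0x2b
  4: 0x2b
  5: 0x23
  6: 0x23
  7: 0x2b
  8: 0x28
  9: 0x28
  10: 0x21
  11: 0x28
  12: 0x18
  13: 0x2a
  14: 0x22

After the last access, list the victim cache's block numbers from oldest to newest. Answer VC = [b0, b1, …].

VC = [10, 6]

#0 0x28→b10/s0 MISS; vc=[]
#1 0x22→b8/s0 MISS; vc=[10]
#2 0x20→b8/s0 L1-HIT; vc=[10]
#3 0x2b→b10/s0 VC-HIT; vc=[8]
#4 0x2b→b10/s0 L1-HIT; vc=[8]
#5 0x23→b8/s0 VC-HIT; vc=[10]
#6 0x23→b8/s0 L1-HIT; vc=[10]
#7 0x2b→b10/s0 VC-HIT; vc=[8]
#8 0x28→b10/s0 L1-HIT; vc=[8]
#9 0x28→b10/s0 L1-HIT; vc=[8]
#10 0x21→b8/s0 VC-HIT; vc=[10]
#11 0x28→b10/s0 VC-HIT; vc=[8]
#12 0x18→b6/s0 MISS; vc=[8,10]
#13 0x2a→b10/s0 VC-HIT; vc=[8,6]
#14 0x22→b8/s0 VC-HIT; vc=[10,6]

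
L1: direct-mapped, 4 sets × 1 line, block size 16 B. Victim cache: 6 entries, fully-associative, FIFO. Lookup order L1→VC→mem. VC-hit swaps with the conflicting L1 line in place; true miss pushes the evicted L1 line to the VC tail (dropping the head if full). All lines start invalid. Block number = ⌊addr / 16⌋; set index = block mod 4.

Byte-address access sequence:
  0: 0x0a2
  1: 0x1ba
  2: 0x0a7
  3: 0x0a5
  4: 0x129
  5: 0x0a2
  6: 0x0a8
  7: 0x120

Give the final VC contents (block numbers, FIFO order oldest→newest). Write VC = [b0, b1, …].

  [0] addr=0xa2 blk=10 s=2: MISS | VC []
  [1] addr=0x1ba blk=27 s=3: MISS | VC []
  [2] addr=0xa7 blk=10 s=2: L1-HIT | VC []
  [3] addr=0xa5 blk=10 s=2: L1-HIT | VC []
  [4] addr=0x129 blk=18 s=2: MISS | VC [10]
  [5] addr=0xa2 blk=10 s=2: VC-HIT | VC [18]
  [6] addr=0xa8 blk=10 s=2: L1-HIT | VC [18]
  [7] addr=0x120 blk=18 s=2: VC-HIT | VC [10]

VC = [10]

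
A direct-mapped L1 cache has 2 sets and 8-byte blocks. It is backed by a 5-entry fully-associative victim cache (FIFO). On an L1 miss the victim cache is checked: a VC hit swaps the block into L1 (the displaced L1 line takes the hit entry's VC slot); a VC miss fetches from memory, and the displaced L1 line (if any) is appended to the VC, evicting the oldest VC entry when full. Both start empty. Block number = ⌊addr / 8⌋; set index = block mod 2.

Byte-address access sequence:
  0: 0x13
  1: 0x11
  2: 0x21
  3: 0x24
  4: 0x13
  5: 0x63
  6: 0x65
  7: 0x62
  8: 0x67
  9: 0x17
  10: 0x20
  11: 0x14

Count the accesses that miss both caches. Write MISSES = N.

#0 0x13→b2/s0 MISS; vc=[]
#1 0x11→b2/s0 L1-HIT; vc=[]
#2 0x21→b4/s0 MISS; vc=[2]
#3 0x24→b4/s0 L1-HIT; vc=[2]
#4 0x13→b2/s0 VC-HIT; vc=[4]
#5 0x63→b12/s0 MISS; vc=[4,2]
#6 0x65→b12/s0 L1-HIT; vc=[4,2]
#7 0x62→b12/s0 L1-HIT; vc=[4,2]
#8 0x67→b12/s0 L1-HIT; vc=[4,2]
#9 0x17→b2/s0 VC-HIT; vc=[4,12]
#10 0x20→b4/s0 VC-HIT; vc=[2,12]
#11 0x14→b2/s0 VC-HIT; vc=[4,12]

MISSES = 3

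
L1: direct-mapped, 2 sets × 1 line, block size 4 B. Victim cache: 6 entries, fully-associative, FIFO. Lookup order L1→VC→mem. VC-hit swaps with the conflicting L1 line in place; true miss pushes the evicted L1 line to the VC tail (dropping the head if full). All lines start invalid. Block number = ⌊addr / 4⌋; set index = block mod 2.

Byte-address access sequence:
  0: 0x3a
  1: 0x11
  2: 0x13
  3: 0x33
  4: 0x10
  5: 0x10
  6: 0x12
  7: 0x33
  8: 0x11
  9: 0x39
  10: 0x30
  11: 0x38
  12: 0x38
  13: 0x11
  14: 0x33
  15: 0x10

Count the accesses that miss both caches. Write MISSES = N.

MISSES = 3

#0 0x3a→b14/s0 MISS; vc=[]
#1 0x11→b4/s0 MISS; vc=[14]
#2 0x13→b4/s0 L1-HIT; vc=[14]
#3 0x33→b12/s0 MISS; vc=[14,4]
#4 0x10→b4/s0 VC-HIT; vc=[14,12]
#5 0x10→b4/s0 L1-HIT; vc=[14,12]
#6 0x12→b4/s0 L1-HIT; vc=[14,12]
#7 0x33→b12/s0 VC-HIT; vc=[14,4]
#8 0x11→b4/s0 VC-HIT; vc=[14,12]
#9 0x39→b14/s0 VC-HIT; vc=[4,12]
#10 0x30→b12/s0 VC-HIT; vc=[4,14]
#11 0x38→b14/s0 VC-HIT; vc=[4,12]
#12 0x38→b14/s0 L1-HIT; vc=[4,12]
#13 0x11→b4/s0 VC-HIT; vc=[14,12]
#14 0x33→b12/s0 VC-HIT; vc=[14,4]
#15 0x10→b4/s0 VC-HIT; vc=[14,12]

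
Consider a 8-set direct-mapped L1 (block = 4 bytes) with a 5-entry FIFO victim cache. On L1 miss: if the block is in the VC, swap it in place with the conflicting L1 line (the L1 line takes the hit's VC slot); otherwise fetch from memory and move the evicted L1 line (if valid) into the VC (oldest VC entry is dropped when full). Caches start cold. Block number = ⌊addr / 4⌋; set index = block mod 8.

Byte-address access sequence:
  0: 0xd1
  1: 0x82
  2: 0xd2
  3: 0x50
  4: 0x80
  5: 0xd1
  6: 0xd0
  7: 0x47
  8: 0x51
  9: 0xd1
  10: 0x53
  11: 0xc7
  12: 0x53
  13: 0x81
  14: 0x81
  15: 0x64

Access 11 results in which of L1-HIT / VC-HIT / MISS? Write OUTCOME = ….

OUTCOME = MISS

0: 0xd1 (blk 52, set 4) → MISS  vc=[]
1: 0x82 (blk 32, set 0) → MISS  vc=[]
2: 0xd2 (blk 52, set 4) → L1-HIT  vc=[]
3: 0x50 (blk 20, set 4) → MISS  vc=[52]
4: 0x80 (blk 32, set 0) → L1-HIT  vc=[52]
5: 0xd1 (blk 52, set 4) → VC-HIT  vc=[20]
6: 0xd0 (blk 52, set 4) → L1-HIT  vc=[20]
7: 0x47 (blk 17, set 1) → MISS  vc=[20]
8: 0x51 (blk 20, set 4) → VC-HIT  vc=[52]
9: 0xd1 (blk 52, set 4) → VC-HIT  vc=[20]
10: 0x53 (blk 20, set 4) → VC-HIT  vc=[52]
11: 0xc7 (blk 49, set 1) → MISS  vc=[52, 17]
12: 0x53 (blk 20, set 4) → L1-HIT  vc=[52, 17]
13: 0x81 (blk 32, set 0) → L1-HIT  vc=[52, 17]
14: 0x81 (blk 32, set 0) → L1-HIT  vc=[52, 17]
15: 0x64 (blk 25, set 1) → MISS  vc=[52, 17, 49]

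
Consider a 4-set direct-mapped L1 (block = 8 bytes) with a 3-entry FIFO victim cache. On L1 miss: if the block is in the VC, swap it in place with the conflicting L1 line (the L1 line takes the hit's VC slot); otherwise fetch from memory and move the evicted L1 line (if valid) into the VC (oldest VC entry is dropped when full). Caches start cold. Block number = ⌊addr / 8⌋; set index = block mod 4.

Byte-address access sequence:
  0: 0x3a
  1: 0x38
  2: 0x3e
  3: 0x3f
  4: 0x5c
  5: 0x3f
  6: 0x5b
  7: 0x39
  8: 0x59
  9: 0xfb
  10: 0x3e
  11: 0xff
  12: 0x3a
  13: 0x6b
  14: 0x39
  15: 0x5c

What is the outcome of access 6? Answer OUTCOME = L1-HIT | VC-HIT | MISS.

OUTCOME = VC-HIT

  [0] addr=0x3a blk=7 s=3: MISS | VC []
  [1] addr=0x38 blk=7 s=3: L1-HIT | VC []
  [2] addr=0x3e blk=7 s=3: L1-HIT | VC []
  [3] addr=0x3f blk=7 s=3: L1-HIT | VC []
  [4] addr=0x5c blk=11 s=3: MISS | VC [7]
  [5] addr=0x3f blk=7 s=3: VC-HIT | VC [11]
  [6] addr=0x5b blk=11 s=3: VC-HIT | VC [7]
  [7] addr=0x39 blk=7 s=3: VC-HIT | VC [11]
  [8] addr=0x59 blk=11 s=3: VC-HIT | VC [7]
  [9] addr=0xfb blk=31 s=3: MISS | VC [7, 11]
  [10] addr=0x3e blk=7 s=3: VC-HIT | VC [31, 11]
  [11] addr=0xff blk=31 s=3: VC-HIT | VC [7, 11]
  [12] addr=0x3a blk=7 s=3: VC-HIT | VC [31, 11]
  [13] addr=0x6b blk=13 s=1: MISS | VC [31, 11]
  [14] addr=0x39 blk=7 s=3: L1-HIT | VC [31, 11]
  [15] addr=0x5c blk=11 s=3: VC-HIT | VC [31, 7]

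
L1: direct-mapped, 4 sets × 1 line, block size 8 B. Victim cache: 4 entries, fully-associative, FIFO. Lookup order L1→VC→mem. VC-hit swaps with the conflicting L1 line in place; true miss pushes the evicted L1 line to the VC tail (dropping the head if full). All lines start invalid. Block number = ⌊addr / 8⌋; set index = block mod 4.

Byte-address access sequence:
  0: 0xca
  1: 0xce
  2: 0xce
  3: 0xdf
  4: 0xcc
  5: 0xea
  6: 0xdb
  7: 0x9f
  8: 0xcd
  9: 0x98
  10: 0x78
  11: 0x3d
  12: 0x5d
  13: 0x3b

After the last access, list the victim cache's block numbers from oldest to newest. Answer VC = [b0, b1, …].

VC = [27, 19, 15, 11]

0: 0xca (blk 25, set 1) → MISS  vc=[]
1: 0xce (blk 25, set 1) → L1-HIT  vc=[]
2: 0xce (blk 25, set 1) → L1-HIT  vc=[]
3: 0xdf (blk 27, set 3) → MISS  vc=[]
4: 0xcc (blk 25, set 1) → L1-HIT  vc=[]
5: 0xea (blk 29, set 1) → MISS  vc=[25]
6: 0xdb (blk 27, set 3) → L1-HIT  vc=[25]
7: 0x9f (blk 19, set 3) → MISS  vc=[25, 27]
8: 0xcd (blk 25, set 1) → VC-HIT  vc=[29, 27]
9: 0x98 (blk 19, set 3) → L1-HIT  vc=[29, 27]
10: 0x78 (blk 15, set 3) → MISS  vc=[29, 27, 19]
11: 0x3d (blk 7, set 3) → MISS  vc=[29, 27, 19, 15]
12: 0x5d (blk 11, set 3) → MISS  vc=[27, 19, 15, 7]
13: 0x3b (blk 7, set 3) → VC-HIT  vc=[27, 19, 15, 11]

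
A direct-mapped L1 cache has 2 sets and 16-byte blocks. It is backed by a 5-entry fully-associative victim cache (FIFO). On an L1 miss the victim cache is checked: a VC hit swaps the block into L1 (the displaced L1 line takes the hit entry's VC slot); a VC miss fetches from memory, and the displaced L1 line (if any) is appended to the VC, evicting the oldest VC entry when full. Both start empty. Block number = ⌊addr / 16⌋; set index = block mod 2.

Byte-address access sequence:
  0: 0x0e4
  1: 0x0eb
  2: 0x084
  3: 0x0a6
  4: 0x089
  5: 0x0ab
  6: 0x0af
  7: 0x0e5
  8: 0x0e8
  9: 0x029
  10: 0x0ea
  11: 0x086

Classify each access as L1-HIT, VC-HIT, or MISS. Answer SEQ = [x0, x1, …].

  [0] addr=0xe4 blk=14 s=0: MISS | VC []
  [1] addr=0xeb blk=14 s=0: L1-HIT | VC []
  [2] addr=0x84 blk=8 s=0: MISS | VC [14]
  [3] addr=0xa6 blk=10 s=0: MISS | VC [14, 8]
  [4] addr=0x89 blk=8 s=0: VC-HIT | VC [14, 10]
  [5] addr=0xab blk=10 s=0: VC-HIT | VC [14, 8]
  [6] addr=0xaf blk=10 s=0: L1-HIT | VC [14, 8]
  [7] addr=0xe5 blk=14 s=0: VC-HIT | VC [10, 8]
  [8] addr=0xe8 blk=14 s=0: L1-HIT | VC [10, 8]
  [9] addr=0x29 blk=2 s=0: MISS | VC [10, 8, 14]
  [10] addr=0xea blk=14 s=0: VC-HIT | VC [10, 8, 2]
  [11] addr=0x86 blk=8 s=0: VC-HIT | VC [10, 14, 2]

SEQ = [MISS, L1-HIT, MISS, MISS, VC-HIT, VC-HIT, L1-HIT, VC-HIT, L1-HIT, MISS, VC-HIT, VC-HIT]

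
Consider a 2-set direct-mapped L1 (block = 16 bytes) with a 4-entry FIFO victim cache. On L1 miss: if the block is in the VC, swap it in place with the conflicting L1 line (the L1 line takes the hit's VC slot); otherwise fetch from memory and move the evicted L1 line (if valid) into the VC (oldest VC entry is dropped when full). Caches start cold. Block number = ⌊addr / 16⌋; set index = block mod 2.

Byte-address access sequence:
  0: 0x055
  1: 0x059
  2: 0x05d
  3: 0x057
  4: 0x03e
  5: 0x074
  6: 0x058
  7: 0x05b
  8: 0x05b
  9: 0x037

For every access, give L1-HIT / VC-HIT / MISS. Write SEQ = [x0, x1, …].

SEQ = [MISS, L1-HIT, L1-HIT, L1-HIT, MISS, MISS, VC-HIT, L1-HIT, L1-HIT, VC-HIT]

#0 0x55→b5/s1 MISS; vc=[]
#1 0x59→b5/s1 L1-HIT; vc=[]
#2 0x5d→b5/s1 L1-HIT; vc=[]
#3 0x57→b5/s1 L1-HIT; vc=[]
#4 0x3e→b3/s1 MISS; vc=[5]
#5 0x74→b7/s1 MISS; vc=[5,3]
#6 0x58→b5/s1 VC-HIT; vc=[7,3]
#7 0x5b→b5/s1 L1-HIT; vc=[7,3]
#8 0x5b→b5/s1 L1-HIT; vc=[7,3]
#9 0x37→b3/s1 VC-HIT; vc=[7,5]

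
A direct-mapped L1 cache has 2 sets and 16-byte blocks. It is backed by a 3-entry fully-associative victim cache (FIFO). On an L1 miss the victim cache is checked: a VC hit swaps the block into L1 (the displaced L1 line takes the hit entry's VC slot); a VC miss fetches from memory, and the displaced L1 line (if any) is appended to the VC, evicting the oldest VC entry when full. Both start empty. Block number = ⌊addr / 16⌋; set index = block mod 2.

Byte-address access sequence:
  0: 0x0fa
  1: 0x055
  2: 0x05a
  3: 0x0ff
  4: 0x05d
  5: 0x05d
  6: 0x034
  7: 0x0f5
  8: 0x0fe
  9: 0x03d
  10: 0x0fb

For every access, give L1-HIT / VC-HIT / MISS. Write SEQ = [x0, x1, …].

#0 0xfa→b15/s1 MISS; vc=[]
#1 0x55→b5/s1 MISS; vc=[15]
#2 0x5a→b5/s1 L1-HIT; vc=[15]
#3 0xff→b15/s1 VC-HIT; vc=[5]
#4 0x5d→b5/s1 VC-HIT; vc=[15]
#5 0x5d→b5/s1 L1-HIT; vc=[15]
#6 0x34→b3/s1 MISS; vc=[15,5]
#7 0xf5→b15/s1 VC-HIT; vc=[3,5]
#8 0xfe→b15/s1 L1-HIT; vc=[3,5]
#9 0x3d→b3/s1 VC-HIT; vc=[15,5]
#10 0xfb→b15/s1 VC-HIT; vc=[3,5]

SEQ = [MISS, MISS, L1-HIT, VC-HIT, VC-HIT, L1-HIT, MISS, VC-HIT, L1-HIT, VC-HIT, VC-HIT]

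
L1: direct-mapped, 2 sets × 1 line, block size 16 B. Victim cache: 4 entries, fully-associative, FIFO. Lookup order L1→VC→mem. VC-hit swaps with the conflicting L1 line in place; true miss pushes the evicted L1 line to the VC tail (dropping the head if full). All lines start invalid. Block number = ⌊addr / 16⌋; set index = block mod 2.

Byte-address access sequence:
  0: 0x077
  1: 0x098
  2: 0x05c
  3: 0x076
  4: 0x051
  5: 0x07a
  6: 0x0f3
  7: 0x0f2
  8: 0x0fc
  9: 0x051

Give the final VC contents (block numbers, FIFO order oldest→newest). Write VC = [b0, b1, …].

#0 0x77→b7/s1 MISS; vc=[]
#1 0x98→b9/s1 MISS; vc=[7]
#2 0x5c→b5/s1 MISS; vc=[7,9]
#3 0x76→b7/s1 VC-HIT; vc=[5,9]
#4 0x51→b5/s1 VC-HIT; vc=[7,9]
#5 0x7a→b7/s1 VC-HIT; vc=[5,9]
#6 0xf3→b15/s1 MISS; vc=[5,9,7]
#7 0xf2→b15/s1 L1-HIT; vc=[5,9,7]
#8 0xfc→b15/s1 L1-HIT; vc=[5,9,7]
#9 0x51→b5/s1 VC-HIT; vc=[15,9,7]

VC = [15, 9, 7]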